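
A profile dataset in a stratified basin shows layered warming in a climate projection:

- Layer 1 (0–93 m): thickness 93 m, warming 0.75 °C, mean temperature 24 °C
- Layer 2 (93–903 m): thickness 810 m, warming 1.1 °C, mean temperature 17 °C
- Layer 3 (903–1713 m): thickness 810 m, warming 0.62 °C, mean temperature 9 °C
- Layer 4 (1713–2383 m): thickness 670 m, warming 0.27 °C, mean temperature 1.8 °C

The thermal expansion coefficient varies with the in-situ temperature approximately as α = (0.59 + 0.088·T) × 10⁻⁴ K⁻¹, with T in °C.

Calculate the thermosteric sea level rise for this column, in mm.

about 288 mm

Layer 1: α = (0.59 + 0.088×24)×10⁻⁴ = 2.702×10⁻⁴ K⁻¹
Layer 2: α = (0.59 + 0.088×17)×10⁻⁴ = 2.086×10⁻⁴ K⁻¹
Layer 3: α = (0.59 + 0.088×9)×10⁻⁴ = 1.382×10⁻⁴ K⁻¹
Layer 4: α = (0.59 + 0.088×1.8)×10⁻⁴ = 0.7484×10⁻⁴ K⁻¹
0–93 m: 0.75 × 93 × 2.702×10⁻⁴ = 0.01884645 m
2.086×10⁻⁴ × 810 × 1.1 = 0.1858626 m
1.382×10⁻⁴ × 810 × 0.62 = 0.06940404 m
1713–2383 m: 0.7484×10⁻⁴ × 670 × 0.27 = 0.013538556 m
Δh = 0.01884645 + 0.1858626 + 0.06940404 + 0.013538556 = 0.287651646 m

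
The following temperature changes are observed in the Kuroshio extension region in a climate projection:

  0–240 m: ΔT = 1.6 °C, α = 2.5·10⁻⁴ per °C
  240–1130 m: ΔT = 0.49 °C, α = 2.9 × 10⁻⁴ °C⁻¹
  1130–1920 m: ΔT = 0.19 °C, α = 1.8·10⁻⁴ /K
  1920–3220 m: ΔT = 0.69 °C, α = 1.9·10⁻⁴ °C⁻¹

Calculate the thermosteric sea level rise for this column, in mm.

0–240 m: 1.6 × 2.5×10⁻⁴ × 240 = 0.09600 m
890 × 0.49 × 2.9×10⁻⁴ = 0.126469 m
1130–1920 m: 0.19 × 790 × 1.8×10⁻⁴ = 0.027018 m
1.9×10⁻⁴ × 1300 × 0.69 = 0.17043 m
Δh = 0.09600 + 0.126469 + 0.027018 + 0.17043 = 0.419917 m

about 420 mm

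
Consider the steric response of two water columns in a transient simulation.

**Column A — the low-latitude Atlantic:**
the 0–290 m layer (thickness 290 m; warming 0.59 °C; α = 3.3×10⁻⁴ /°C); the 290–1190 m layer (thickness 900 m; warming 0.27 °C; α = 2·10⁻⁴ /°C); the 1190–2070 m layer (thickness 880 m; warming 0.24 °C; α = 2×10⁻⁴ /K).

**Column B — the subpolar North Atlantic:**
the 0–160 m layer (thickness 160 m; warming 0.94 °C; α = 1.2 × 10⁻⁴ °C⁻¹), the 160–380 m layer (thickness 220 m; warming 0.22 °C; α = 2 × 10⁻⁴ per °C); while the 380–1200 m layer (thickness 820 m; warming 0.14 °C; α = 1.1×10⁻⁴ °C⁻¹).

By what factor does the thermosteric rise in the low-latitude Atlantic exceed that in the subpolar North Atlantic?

≈ 3.65×

A Layer 1: 3.3×10⁻⁴ × 290 × 0.59 = 0.056463 m
A 0.27 × 2×10⁻⁴ × 900 = 0.04860 m
A 1190–2070 m: 880 × 2×10⁻⁴ × 0.24 = 0.04224 m
A total: 0.147303 m
B 160 × 1.2×10⁻⁴ × 0.94 = 0.018048 m
B 0.22 × 220 × 2×10⁻⁴ = 0.00968 m
B 1.1×10⁻⁴ × 820 × 0.14 = 0.012628 m
B total: 0.040356 m
Ratio: 0.147303 / 0.040356 ≈ 3.650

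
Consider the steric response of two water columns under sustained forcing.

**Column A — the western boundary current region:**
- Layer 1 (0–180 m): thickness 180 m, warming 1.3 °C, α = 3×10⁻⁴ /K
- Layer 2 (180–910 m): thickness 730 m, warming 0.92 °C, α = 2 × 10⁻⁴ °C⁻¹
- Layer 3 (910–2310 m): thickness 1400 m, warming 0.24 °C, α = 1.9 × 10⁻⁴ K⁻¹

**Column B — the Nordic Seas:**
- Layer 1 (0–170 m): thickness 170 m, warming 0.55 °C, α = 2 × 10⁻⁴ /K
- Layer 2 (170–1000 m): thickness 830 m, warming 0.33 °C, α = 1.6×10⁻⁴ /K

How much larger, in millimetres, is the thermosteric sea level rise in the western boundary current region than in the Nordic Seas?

A Layer 1: 1.3 × 3×10⁻⁴ × 180 = 0.07020 m
A Layer 2: 2×10⁻⁴ × 0.92 × 730 = 0.13432 m
A 0.24 × 1400 × 1.9×10⁻⁴ = 0.06384 m
A total: 0.26836 m
B 0–170 m: 2×10⁻⁴ × 0.55 × 170 = 0.01870 m
B 830 × 1.6×10⁻⁴ × 0.33 = 0.043824 m
B total: 0.062524 m
Difference: 0.26836 − 0.062524 = 0.205836 m

206 mm larger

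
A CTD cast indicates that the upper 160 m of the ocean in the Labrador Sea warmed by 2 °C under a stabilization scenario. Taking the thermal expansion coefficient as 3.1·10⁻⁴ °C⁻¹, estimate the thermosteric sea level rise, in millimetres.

about 99.2 mm

Δh = αΔT·H = 3.1×10⁻⁴ × 2 × 160 = 0.09920 m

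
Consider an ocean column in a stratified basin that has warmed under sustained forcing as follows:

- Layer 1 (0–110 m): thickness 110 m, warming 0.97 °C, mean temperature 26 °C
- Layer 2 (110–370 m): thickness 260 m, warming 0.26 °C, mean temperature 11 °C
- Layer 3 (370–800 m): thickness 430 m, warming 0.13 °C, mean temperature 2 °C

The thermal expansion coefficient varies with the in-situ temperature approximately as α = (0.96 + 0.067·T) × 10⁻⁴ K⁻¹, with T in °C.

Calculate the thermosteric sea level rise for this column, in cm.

Layer 1: α = (0.96 + 0.067×26)×10⁻⁴ = 2.702×10⁻⁴ K⁻¹
Layer 2: α = (0.96 + 0.067×11)×10⁻⁴ = 1.697×10⁻⁴ K⁻¹
Layer 3: α = (0.96 + 0.067×2)×10⁻⁴ = 1.094×10⁻⁴ K⁻¹
Layer 1: 0.97 × 2.702×10⁻⁴ × 110 = 0.02883034 m
110–370 m: 260 × 0.26 × 1.697×10⁻⁴ = 0.01147172 m
370–800 m: 0.13 × 1.094×10⁻⁴ × 430 = 0.00611546 m
Δh = 0.02883034 + 0.01147172 + 0.00611546 = 0.04641752 m

Δh = 4.64 cm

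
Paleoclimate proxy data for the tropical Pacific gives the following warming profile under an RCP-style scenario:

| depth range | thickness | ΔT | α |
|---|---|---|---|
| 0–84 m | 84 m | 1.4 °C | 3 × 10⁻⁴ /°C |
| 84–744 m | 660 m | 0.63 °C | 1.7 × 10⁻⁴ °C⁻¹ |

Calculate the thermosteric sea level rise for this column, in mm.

about 106 mm

Layer 1: 84 × 1.4 × 3×10⁻⁴ = 0.03528 m
84–744 m: 1.7×10⁻⁴ × 0.63 × 660 = 0.070686 m
Δh = 0.03528 + 0.070686 = 0.105966 m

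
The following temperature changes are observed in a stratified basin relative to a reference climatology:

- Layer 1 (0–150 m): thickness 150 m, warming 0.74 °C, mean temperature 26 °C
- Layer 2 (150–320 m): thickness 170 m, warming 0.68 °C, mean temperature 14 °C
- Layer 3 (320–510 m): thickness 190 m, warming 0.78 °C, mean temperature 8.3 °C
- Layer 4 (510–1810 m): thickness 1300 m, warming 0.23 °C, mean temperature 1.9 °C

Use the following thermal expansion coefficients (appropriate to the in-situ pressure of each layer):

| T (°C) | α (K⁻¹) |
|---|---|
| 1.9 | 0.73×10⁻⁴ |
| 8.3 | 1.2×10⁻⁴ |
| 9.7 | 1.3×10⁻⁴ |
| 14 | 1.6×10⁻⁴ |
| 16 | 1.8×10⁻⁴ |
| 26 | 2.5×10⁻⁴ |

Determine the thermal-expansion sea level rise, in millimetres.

about 85.9 mm

Layer 1 at 26 °C → α = 2.5×10⁻⁴ K⁻¹
Layer 2 at 14 °C → α = 1.6×10⁻⁴ K⁻¹
Layer 3 at 8.3 °C → α = 1.2×10⁻⁴ K⁻¹
Layer 4 at 1.9 °C → α = 0.73×10⁻⁴ K⁻¹
2.5×10⁻⁴ × 150 × 0.74 = 0.02775 m
Layer 2: 170 × 1.6×10⁻⁴ × 0.68 = 0.018496 m
Layer 3: 190 × 0.78 × 1.2×10⁻⁴ = 0.017784 m
Layer 4: 0.23 × 1300 × 0.73×10⁻⁴ = 0.021827 m
Δh = 0.02775 + 0.018496 + 0.017784 + 0.021827 = 0.085857 m ≈ 85.9 mm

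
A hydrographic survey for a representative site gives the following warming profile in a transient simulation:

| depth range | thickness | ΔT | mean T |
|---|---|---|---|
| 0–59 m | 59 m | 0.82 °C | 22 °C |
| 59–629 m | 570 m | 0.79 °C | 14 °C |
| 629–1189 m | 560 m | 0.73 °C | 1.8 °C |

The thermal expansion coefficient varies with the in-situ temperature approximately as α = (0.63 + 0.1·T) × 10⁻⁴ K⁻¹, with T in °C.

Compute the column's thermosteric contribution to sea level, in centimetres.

Layer 1: α = (0.63 + 0.1×22)×10⁻⁴ = 2.83×10⁻⁴ K⁻¹
Layer 2: α = (0.63 + 0.1×14)×10⁻⁴ = 2.03×10⁻⁴ K⁻¹
Layer 3: α = (0.63 + 0.1×1.8)×10⁻⁴ = 0.81×10⁻⁴ K⁻¹
0–59 m: 0.82 × 59 × 2.83×10⁻⁴ = 0.01369154 m
Layer 2: 570 × 0.79 × 2.03×10⁻⁴ = 0.0914109 m
629–1189 m: 0.81×10⁻⁴ × 0.73 × 560 = 0.0331128 m
Δh = 0.01369154 + 0.0914109 + 0.0331128 = 0.13821524 m

about 13.8 cm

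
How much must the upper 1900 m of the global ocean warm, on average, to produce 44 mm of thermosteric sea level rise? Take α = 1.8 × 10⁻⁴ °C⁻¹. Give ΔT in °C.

ΔT ≈ 0.129 °C

ΔT = Δh/(αH) = 0.044 / (1.8×10⁻⁴ × 1900) ≈ 0.1287 °C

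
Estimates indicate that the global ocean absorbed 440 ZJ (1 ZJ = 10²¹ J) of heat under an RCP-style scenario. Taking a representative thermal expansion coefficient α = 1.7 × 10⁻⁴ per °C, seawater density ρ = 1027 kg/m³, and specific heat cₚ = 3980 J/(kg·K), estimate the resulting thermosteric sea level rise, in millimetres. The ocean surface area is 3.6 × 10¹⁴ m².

Δh = 50.8 mm

Per unit area: Q = 440×10²¹ / (3.6×10¹⁴) ≈ 1.222×10⁹ J/m²
Δh = αQ/(ρcₚ) = 1.7×10⁻⁴ × 1.222×10⁹ / (1027 × 3980) ≈ 0.050824 m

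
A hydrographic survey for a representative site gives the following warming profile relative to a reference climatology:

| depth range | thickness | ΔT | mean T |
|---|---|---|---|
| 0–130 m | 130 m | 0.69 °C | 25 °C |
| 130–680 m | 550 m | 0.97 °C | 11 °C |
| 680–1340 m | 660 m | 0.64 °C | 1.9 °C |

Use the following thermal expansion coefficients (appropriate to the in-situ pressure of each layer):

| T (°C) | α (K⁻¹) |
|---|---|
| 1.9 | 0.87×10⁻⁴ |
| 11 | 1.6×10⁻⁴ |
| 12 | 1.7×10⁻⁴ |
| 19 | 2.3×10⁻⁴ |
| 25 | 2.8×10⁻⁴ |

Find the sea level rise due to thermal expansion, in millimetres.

150 mm of thermosteric rise

Layer 1 at 25 °C → α = 2.8×10⁻⁴ K⁻¹
Layer 2 at 11 °C → α = 1.6×10⁻⁴ K⁻¹
Layer 3 at 1.9 °C → α = 0.87×10⁻⁴ K⁻¹
2.8×10⁻⁴ × 0.69 × 130 = 0.025116 m
Layer 2: 0.97 × 1.6×10⁻⁴ × 550 = 0.08536 m
660 × 0.64 × 0.87×10⁻⁴ = 0.0367488 m
Δh = 0.025116 + 0.08536 + 0.0367488 = 0.1472248 m ≈ 150 mm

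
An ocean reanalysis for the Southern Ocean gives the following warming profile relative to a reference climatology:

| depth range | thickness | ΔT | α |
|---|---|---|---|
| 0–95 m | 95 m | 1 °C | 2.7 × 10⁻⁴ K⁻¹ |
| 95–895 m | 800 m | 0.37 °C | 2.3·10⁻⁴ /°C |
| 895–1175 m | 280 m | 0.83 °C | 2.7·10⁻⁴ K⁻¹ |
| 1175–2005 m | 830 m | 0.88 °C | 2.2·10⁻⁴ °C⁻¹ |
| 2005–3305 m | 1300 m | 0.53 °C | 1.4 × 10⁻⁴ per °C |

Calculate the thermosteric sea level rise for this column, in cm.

95 × 2.7×10⁻⁴ × 1 = 0.02565 m
0.37 × 800 × 2.3×10⁻⁴ = 0.06808 m
895–1175 m: 280 × 2.7×10⁻⁴ × 0.83 = 0.062748 m
Layer 4: 2.2×10⁻⁴ × 830 × 0.88 = 0.160688 m
Layer 5: 1300 × 0.53 × 1.4×10⁻⁴ = 0.09646 m
Δh = 0.02565 + 0.06808 + 0.062748 + 0.160688 + 0.09646 = 0.413626 m

about 41.4 cm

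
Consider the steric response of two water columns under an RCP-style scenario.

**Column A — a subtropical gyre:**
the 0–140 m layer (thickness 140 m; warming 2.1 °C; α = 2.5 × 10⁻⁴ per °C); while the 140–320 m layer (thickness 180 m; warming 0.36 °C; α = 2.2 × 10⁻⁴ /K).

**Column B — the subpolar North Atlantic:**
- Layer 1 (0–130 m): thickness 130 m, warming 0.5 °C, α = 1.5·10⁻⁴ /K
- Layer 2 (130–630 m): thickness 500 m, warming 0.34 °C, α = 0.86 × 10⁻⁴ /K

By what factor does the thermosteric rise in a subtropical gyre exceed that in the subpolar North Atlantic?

3.60

A 140 × 2.1 × 2.5×10⁻⁴ = 0.07350 m
A 180 × 2.2×10⁻⁴ × 0.36 = 0.014256 m
A total: 0.087756 m
B 0–130 m: 130 × 1.5×10⁻⁴ × 0.5 = 0.00975 m
B 130–630 m: 0.86×10⁻⁴ × 500 × 0.34 = 0.01462 m
B total: 0.02437 m
Ratio: 0.087756 / 0.02437 ≈ 3.601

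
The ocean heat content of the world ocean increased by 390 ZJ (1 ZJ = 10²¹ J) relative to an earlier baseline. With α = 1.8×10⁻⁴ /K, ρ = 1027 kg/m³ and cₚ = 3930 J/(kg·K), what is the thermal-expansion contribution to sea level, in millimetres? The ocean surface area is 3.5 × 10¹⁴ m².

Δh ≈ 49.7 mm

Per unit area: Q = 390×10²¹ / (3.5×10¹⁴) ≈ 1.114×10⁹ J/m²
Δh = αQ/(ρcₚ) = 1.8×10⁻⁴ × 1.114×10⁹ / (1027 × 3930) ≈ 0.049682 m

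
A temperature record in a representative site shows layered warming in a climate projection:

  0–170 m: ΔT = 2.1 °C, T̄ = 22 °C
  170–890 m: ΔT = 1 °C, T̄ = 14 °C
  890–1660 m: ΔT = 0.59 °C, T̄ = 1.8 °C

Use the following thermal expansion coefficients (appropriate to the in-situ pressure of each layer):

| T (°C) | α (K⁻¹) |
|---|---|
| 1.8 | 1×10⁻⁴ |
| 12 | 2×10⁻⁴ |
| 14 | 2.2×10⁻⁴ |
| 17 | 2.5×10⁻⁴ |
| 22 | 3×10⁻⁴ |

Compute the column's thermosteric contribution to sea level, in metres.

Layer 1 at 22 °C → α = 3×10⁻⁴ K⁻¹
Layer 2 at 14 °C → α = 2.2×10⁻⁴ K⁻¹
Layer 3 at 1.8 °C → α = 1×10⁻⁴ K⁻¹
2.1 × 3×10⁻⁴ × 170 = 0.10710 m
1 × 720 × 2.2×10⁻⁴ = 0.15840 m
770 × 1×10⁻⁴ × 0.59 = 0.04543 m
Δh = 0.10710 + 0.15840 + 0.04543 = 0.31093 m ≈ 0.31 m

Δh ≈ 0.31 m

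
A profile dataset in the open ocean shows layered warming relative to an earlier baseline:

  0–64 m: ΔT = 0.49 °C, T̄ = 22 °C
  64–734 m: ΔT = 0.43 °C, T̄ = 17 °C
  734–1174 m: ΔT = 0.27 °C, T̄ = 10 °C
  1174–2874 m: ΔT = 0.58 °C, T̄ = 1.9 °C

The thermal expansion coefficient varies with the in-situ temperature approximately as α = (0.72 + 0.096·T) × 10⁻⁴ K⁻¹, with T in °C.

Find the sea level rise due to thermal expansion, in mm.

Layer 1: α = (0.72 + 0.096×22)×10⁻⁴ = 2.832×10⁻⁴ K⁻¹
Layer 2: α = (0.72 + 0.096×17)×10⁻⁴ = 2.352×10⁻⁴ K⁻¹
Layer 3: α = (0.72 + 0.096×10)×10⁻⁴ = 1.68×10⁻⁴ K⁻¹
Layer 4: α = (0.72 + 0.096×1.9)×10⁻⁴ = 0.9024×10⁻⁴ K⁻¹
2.832×10⁻⁴ × 64 × 0.49 = 0.008881152 m
64–734 m: 2.352×10⁻⁴ × 670 × 0.43 = 0.06776112 m
734–1174 m: 1.68×10⁻⁴ × 0.27 × 440 = 0.0199584 m
1700 × 0.9024×10⁻⁴ × 0.58 = 0.08897664 m
Δh = 0.008881152 + 0.06776112 + 0.0199584 + 0.08897664 = 0.185577312 m

186 mm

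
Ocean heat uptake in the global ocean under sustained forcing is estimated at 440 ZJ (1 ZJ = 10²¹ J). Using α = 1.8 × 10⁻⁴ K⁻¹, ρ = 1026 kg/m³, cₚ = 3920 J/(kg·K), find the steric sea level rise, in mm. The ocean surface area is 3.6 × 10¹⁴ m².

about 55 mm

Per unit area: Q = 440×10²¹ / (3.6×10¹⁴) ≈ 1.222×10⁹ J/m²
Δh = αQ/(ρcₚ) = 1.8×10⁻⁴ × 1.222×10⁹ / (1026 × 3920) ≈ 0.05469 m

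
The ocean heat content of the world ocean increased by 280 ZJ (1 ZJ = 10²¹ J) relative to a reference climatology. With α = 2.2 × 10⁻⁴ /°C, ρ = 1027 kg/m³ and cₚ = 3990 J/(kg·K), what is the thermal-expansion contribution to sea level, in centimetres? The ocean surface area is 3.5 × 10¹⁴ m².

Per unit area: Q = 280×10²¹ / (3.5×10¹⁴) = 8×10⁸ J/m²
Δh = αQ/(ρcₚ) = 2.2×10⁻⁴ × 8×10⁸ / (1027 × 3990) ≈ 0.042951 m

about 4.30 cm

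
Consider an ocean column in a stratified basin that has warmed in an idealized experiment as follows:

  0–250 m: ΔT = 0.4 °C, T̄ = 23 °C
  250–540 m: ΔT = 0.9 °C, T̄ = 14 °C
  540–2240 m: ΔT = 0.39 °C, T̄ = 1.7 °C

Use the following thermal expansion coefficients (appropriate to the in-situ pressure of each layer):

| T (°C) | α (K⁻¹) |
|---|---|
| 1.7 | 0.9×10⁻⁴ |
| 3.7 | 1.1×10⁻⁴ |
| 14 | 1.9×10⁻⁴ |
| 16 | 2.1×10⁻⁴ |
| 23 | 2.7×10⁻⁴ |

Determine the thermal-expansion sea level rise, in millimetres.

Layer 1 at 23 °C → α = 2.7×10⁻⁴ K⁻¹
Layer 2 at 14 °C → α = 1.9×10⁻⁴ K⁻¹
Layer 3 at 1.7 °C → α = 0.9×10⁻⁴ K⁻¹
Layer 1: 250 × 2.7×10⁻⁴ × 0.4 = 0.02700 m
Layer 2: 290 × 0.9 × 1.9×10⁻⁴ = 0.04959 m
0.39 × 0.9×10⁻⁴ × 1700 = 0.05967 m
Δh = 0.02700 + 0.04959 + 0.05967 = 0.13626 m

136 mm of thermosteric rise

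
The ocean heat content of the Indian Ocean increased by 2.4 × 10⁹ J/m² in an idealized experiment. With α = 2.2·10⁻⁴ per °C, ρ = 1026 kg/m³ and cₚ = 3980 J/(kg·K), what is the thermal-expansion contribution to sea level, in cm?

Δh = αQ/(ρcₚ) = 2.2×10⁻⁴ × 2.4×10⁹ / (1026 × 3980) ≈ 0.12930 m

Δh ≈ 12.9 cm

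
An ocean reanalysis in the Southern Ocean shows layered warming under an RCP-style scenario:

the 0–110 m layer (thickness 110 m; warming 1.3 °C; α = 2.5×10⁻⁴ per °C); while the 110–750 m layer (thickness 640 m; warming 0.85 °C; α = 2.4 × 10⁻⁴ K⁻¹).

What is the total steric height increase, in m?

Δh ≈ 0.17 m

Layer 1: 1.3 × 110 × 2.5×10⁻⁴ = 0.03575 m
0.85 × 640 × 2.4×10⁻⁴ = 0.13056 m
Δh = 0.03575 + 0.13056 = 0.16631 m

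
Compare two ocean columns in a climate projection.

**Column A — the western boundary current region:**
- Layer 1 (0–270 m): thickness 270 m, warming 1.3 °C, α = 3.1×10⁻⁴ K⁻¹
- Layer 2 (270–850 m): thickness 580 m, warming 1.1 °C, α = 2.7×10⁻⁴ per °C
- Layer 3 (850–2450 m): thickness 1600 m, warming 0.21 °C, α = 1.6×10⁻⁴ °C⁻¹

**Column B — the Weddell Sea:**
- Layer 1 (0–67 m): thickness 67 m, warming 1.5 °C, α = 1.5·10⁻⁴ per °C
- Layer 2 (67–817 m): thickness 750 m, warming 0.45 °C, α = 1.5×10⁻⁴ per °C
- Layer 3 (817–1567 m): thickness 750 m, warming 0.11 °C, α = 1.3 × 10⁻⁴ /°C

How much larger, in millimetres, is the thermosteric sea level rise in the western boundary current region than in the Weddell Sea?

260 mm

A 0–270 m: 1.3 × 270 × 3.1×10⁻⁴ = 0.10881 m
A 270–850 m: 580 × 2.7×10⁻⁴ × 1.1 = 0.17226 m
A 0.21 × 1600 × 1.6×10⁻⁴ = 0.05376 m
A total: 0.33483 m
B 1.5×10⁻⁴ × 67 × 1.5 = 0.015075 m
B Layer 2: 1.5×10⁻⁴ × 750 × 0.45 = 0.050625 m
B Layer 3: 1.3×10⁻⁴ × 750 × 0.11 = 0.010725 m
B total: 0.076425 m
Difference: 0.33483 − 0.076425 = 0.258405 m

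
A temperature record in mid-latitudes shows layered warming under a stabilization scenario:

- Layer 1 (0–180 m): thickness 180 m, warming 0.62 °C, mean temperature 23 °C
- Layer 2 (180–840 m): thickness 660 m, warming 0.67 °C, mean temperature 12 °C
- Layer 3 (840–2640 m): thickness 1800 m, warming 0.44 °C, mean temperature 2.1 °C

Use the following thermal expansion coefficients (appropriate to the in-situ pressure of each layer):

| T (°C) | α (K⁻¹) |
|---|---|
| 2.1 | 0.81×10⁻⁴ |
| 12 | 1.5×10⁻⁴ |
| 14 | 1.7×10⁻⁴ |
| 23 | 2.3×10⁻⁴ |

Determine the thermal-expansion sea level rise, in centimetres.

about 15.6 cm

Layer 1 at 23 °C → α = 2.3×10⁻⁴ K⁻¹
Layer 2 at 12 °C → α = 1.5×10⁻⁴ K⁻¹
Layer 3 at 2.1 °C → α = 0.81×10⁻⁴ K⁻¹
0–180 m: 0.62 × 2.3×10⁻⁴ × 180 = 0.025668 m
0.67 × 1.5×10⁻⁴ × 660 = 0.06633 m
Layer 3: 1800 × 0.44 × 0.81×10⁻⁴ = 0.064152 m
Δh = 0.025668 + 0.06633 + 0.064152 = 0.15615 m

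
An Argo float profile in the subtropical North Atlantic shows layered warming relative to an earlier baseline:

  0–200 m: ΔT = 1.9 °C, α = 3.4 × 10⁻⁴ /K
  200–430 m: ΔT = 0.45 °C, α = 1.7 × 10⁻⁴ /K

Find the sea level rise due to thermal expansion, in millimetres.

Layer 1: 1.9 × 200 × 3.4×10⁻⁴ = 0.12920 m
1.7×10⁻⁴ × 0.45 × 230 = 0.017595 m
Δh = 0.12920 + 0.017595 = 0.146795 m

147 mm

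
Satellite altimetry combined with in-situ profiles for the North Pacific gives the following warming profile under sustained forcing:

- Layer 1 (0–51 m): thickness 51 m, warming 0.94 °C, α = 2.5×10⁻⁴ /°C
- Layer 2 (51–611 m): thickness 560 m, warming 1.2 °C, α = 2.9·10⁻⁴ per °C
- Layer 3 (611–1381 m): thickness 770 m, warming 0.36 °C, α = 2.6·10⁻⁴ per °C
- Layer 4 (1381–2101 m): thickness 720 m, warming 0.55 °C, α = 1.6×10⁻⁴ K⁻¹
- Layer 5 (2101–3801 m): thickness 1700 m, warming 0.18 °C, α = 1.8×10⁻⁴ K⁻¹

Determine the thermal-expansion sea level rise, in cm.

0–51 m: 0.94 × 2.5×10⁻⁴ × 51 = 0.011985 m
51–611 m: 560 × 2.9×10⁻⁴ × 1.2 = 0.19488 m
Layer 3: 770 × 2.6×10⁻⁴ × 0.36 = 0.072072 m
0.55 × 1.6×10⁻⁴ × 720 = 0.06336 m
Layer 5: 0.18 × 1.8×10⁻⁴ × 1700 = 0.05508 m
Δh = 0.011985 + 0.19488 + 0.072072 + 0.06336 + 0.05508 = 0.397377 m ≈ 40 cm

40 cm of thermosteric rise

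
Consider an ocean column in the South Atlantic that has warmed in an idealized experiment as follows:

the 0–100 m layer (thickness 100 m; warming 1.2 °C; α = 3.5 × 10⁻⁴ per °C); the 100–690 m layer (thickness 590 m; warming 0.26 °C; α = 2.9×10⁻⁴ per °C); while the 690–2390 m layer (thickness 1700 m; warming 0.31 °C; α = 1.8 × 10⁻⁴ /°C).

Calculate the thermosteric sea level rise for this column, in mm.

180 mm of thermosteric rise

3.5×10⁻⁴ × 100 × 1.2 = 0.04200 m
590 × 2.9×10⁻⁴ × 0.26 = 0.044486 m
Layer 3: 1.8×10⁻⁴ × 1700 × 0.31 = 0.09486 m
Δh = 0.04200 + 0.044486 + 0.09486 = 0.181346 m ≈ 180 mm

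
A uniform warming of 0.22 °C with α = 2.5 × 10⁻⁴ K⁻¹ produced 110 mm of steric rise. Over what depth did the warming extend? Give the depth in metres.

2000 m

H = Δh/(αΔT) = 0.11 / (2.5×10⁻⁴ × 0.22) = 2000 m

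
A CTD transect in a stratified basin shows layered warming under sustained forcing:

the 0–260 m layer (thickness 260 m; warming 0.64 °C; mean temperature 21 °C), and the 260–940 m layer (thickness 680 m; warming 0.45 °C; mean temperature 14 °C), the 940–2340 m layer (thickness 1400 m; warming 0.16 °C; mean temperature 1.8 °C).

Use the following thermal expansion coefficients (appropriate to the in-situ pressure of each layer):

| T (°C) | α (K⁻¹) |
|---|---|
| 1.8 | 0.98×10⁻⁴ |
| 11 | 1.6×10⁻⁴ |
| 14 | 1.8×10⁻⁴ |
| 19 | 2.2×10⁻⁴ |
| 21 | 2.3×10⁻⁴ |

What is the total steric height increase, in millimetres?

Layer 1 at 21 °C → α = 2.3×10⁻⁴ K⁻¹
Layer 2 at 14 °C → α = 1.8×10⁻⁴ K⁻¹
Layer 3 at 1.8 °C → α = 0.98×10⁻⁴ K⁻¹
0.64 × 260 × 2.3×10⁻⁴ = 0.038272 m
260–940 m: 1.8×10⁻⁴ × 0.45 × 680 = 0.05508 m
Layer 3: 0.98×10⁻⁴ × 0.16 × 1400 = 0.021952 m
Δh = 0.038272 + 0.05508 + 0.021952 = 0.115304 m

120 mm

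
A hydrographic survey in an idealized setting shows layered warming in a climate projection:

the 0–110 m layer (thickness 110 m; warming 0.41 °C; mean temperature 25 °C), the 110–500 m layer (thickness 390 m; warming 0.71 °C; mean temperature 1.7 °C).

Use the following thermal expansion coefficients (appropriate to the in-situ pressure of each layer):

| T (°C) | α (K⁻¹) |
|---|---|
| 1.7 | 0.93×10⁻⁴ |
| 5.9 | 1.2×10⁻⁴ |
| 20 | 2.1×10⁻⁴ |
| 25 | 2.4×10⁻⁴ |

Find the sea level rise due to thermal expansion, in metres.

Layer 1 at 25 °C → α = 2.4×10⁻⁴ K⁻¹
Layer 2 at 1.7 °C → α = 0.93×10⁻⁴ K⁻¹
0.41 × 2.4×10⁻⁴ × 110 = 0.010824 m
Layer 2: 0.71 × 0.93×10⁻⁴ × 390 = 0.0257517 m
Δh = 0.010824 + 0.0257517 = 0.0365757 m

about 0.037 m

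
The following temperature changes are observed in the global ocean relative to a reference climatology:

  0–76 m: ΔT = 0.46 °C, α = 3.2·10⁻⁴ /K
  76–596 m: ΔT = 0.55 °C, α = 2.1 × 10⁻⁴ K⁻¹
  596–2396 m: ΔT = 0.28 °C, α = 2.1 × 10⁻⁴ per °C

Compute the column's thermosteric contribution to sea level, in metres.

0–76 m: 0.46 × 76 × 3.2×10⁻⁴ = 0.0111872 m
Layer 2: 520 × 2.1×10⁻⁴ × 0.55 = 0.06006 m
Layer 3: 2.1×10⁻⁴ × 0.28 × 1800 = 0.10584 m
Δh = 0.0111872 + 0.06006 + 0.10584 = 0.1770872 m

Δh = 0.177 m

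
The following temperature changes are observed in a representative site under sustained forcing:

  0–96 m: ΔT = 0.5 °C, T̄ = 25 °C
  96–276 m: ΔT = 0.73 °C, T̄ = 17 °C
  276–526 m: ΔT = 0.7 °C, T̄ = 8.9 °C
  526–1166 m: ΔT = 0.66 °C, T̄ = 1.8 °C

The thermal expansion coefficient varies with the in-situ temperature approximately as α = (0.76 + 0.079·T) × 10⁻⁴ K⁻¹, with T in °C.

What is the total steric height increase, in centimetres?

about 10 cm

Layer 1: α = (0.76 + 0.079×25)×10⁻⁴ = 2.735×10⁻⁴ K⁻¹
Layer 2: α = (0.76 + 0.079×17)×10⁻⁴ = 2.103×10⁻⁴ K⁻¹
Layer 3: α = (0.76 + 0.079×8.9)×10⁻⁴ = 1.4631×10⁻⁴ K⁻¹
Layer 4: α = (0.76 + 0.079×1.8)×10⁻⁴ = 0.9022×10⁻⁴ K⁻¹
Layer 1: 96 × 0.5 × 2.735×10⁻⁴ = 0.013128 m
0.73 × 2.103×10⁻⁴ × 180 = 0.02763342 m
276–526 m: 1.4631×10⁻⁴ × 250 × 0.7 = 0.02560425 m
640 × 0.9022×10⁻⁴ × 0.66 = 0.038108928 m
Δh = 0.013128 + 0.02763342 + 0.02560425 + 0.038108928 = 0.104474598 m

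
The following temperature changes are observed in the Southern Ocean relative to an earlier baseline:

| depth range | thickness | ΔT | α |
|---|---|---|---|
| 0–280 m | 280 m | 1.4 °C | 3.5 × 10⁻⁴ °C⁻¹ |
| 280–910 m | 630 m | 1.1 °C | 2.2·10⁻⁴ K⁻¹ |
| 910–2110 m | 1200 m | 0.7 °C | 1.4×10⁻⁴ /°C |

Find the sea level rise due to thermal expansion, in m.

0.41 m of thermosteric rise

Layer 1: 280 × 1.4 × 3.5×10⁻⁴ = 0.13720 m
2.2×10⁻⁴ × 630 × 1.1 = 0.15246 m
Layer 3: 1200 × 1.4×10⁻⁴ × 0.7 = 0.11760 m
Δh = 0.13720 + 0.15246 + 0.11760 = 0.40726 m ≈ 0.41 m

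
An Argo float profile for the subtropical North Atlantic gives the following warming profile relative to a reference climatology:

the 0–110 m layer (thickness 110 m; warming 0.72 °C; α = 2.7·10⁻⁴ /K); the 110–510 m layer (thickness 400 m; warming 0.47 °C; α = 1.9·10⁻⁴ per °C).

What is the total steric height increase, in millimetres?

Δh ≈ 57.1 mm

0–110 m: 2.7×10⁻⁴ × 0.72 × 110 = 0.021384 m
0.47 × 400 × 1.9×10⁻⁴ = 0.03572 m
Δh = 0.021384 + 0.03572 = 0.057104 m ≈ 57.1 mm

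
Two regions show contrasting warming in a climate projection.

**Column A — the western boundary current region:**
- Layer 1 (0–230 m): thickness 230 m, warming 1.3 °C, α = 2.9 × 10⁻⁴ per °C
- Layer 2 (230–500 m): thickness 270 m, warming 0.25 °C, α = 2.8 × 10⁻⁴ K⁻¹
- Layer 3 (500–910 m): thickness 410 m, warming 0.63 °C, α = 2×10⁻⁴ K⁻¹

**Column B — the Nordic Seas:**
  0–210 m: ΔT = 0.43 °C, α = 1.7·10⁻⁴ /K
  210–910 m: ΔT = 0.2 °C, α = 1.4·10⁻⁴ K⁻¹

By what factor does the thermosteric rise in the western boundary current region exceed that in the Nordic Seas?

A Layer 1: 1.3 × 230 × 2.9×10⁻⁴ = 0.08671 m
A 230–500 m: 0.25 × 270 × 2.8×10⁻⁴ = 0.01890 m
A Layer 3: 2×10⁻⁴ × 0.63 × 410 = 0.05166 m
A total: 0.15727 m
B Layer 1: 210 × 1.7×10⁻⁴ × 0.43 = 0.015351 m
B Layer 2: 0.2 × 1.4×10⁻⁴ × 700 = 0.01960 m
B total: 0.034951 m
Ratio: 0.15727 / 0.034951 ≈ 4.500

4.5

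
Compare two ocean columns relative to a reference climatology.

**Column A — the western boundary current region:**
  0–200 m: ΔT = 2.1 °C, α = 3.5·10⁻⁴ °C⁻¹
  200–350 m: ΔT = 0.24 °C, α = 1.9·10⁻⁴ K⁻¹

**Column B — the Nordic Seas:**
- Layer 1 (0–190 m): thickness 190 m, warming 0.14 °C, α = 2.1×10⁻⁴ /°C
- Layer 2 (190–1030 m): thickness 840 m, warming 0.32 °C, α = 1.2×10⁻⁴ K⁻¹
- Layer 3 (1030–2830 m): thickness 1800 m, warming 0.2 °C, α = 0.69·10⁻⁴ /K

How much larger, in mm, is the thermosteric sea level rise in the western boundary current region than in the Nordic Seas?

91.2 mm larger

A Layer 1: 2.1 × 200 × 3.5×10⁻⁴ = 0.14700 m
A 150 × 0.24 × 1.9×10⁻⁴ = 0.00684 m
A total: 0.15384 m
B 2.1×10⁻⁴ × 190 × 0.14 = 0.005586 m
B 190–1030 m: 840 × 1.2×10⁻⁴ × 0.32 = 0.032256 m
B 0.2 × 1800 × 0.69×10⁻⁴ = 0.02484 m
B total: 0.062682 m
Difference: 0.15384 − 0.062682 = 0.091158 m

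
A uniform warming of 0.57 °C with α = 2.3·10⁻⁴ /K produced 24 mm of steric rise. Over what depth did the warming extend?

about 180 m

H = Δh/(αΔT) = 0.024 / (2.3×10⁻⁴ × 0.57) ≈ 183.1 m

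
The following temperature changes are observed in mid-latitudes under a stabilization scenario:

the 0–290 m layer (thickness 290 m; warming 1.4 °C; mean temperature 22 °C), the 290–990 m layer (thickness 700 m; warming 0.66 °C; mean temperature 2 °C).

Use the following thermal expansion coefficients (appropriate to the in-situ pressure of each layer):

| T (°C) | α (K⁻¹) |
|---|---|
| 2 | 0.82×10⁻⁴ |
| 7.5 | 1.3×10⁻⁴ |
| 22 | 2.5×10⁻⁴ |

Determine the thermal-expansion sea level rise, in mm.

Δh ≈ 139 mm

Layer 1 at 22 °C → α = 2.5×10⁻⁴ K⁻¹
Layer 2 at 2 °C → α = 0.82×10⁻⁴ K⁻¹
0–290 m: 290 × 1.4 × 2.5×10⁻⁴ = 0.10150 m
0.82×10⁻⁴ × 700 × 0.66 = 0.037884 m
Δh = 0.10150 + 0.037884 = 0.139384 m ≈ 139 mm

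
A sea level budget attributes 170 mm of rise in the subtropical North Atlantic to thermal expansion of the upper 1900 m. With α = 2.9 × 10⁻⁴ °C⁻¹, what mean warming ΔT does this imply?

ΔT = Δh/(αH) = 0.17 / (2.9×10⁻⁴ × 1900) ≈ 0.3085 °C

0.31 °C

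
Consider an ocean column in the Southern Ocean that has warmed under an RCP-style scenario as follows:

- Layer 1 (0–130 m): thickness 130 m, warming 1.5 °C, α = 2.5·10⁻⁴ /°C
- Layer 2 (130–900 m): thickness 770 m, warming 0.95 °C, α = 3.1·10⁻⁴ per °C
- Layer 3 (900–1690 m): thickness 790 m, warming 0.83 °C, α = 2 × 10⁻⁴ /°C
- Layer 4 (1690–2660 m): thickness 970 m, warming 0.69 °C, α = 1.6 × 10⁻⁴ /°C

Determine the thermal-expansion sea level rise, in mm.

514 mm of thermosteric rise

0–130 m: 1.5 × 2.5×10⁻⁴ × 130 = 0.04875 m
Layer 2: 3.1×10⁻⁴ × 0.95 × 770 = 0.226765 m
Layer 3: 0.83 × 2×10⁻⁴ × 790 = 0.13114 m
970 × 0.69 × 1.6×10⁻⁴ = 0.107088 m
Δh = 0.04875 + 0.226765 + 0.13114 + 0.107088 = 0.513743 m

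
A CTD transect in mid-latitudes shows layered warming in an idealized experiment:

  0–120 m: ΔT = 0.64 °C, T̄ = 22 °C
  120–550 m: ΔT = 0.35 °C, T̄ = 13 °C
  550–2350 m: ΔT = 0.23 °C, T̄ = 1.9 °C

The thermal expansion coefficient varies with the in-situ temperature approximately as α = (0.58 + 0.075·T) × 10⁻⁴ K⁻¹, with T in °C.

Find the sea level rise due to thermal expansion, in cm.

7.04 cm of thermosteric rise

Layer 1: α = (0.58 + 0.075×22)×10⁻⁴ = 2.23×10⁻⁴ K⁻¹
Layer 2: α = (0.58 + 0.075×13)×10⁻⁴ = 1.555×10⁻⁴ K⁻¹
Layer 3: α = (0.58 + 0.075×1.9)×10⁻⁴ = 0.7225×10⁻⁴ K⁻¹
Layer 1: 120 × 0.64 × 2.23×10⁻⁴ = 0.0171264 m
0.35 × 1.555×10⁻⁴ × 430 = 0.02340275 m
1800 × 0.7225×10⁻⁴ × 0.23 = 0.0299115 m
Δh = 0.0171264 + 0.02340275 + 0.0299115 = 0.07044065 m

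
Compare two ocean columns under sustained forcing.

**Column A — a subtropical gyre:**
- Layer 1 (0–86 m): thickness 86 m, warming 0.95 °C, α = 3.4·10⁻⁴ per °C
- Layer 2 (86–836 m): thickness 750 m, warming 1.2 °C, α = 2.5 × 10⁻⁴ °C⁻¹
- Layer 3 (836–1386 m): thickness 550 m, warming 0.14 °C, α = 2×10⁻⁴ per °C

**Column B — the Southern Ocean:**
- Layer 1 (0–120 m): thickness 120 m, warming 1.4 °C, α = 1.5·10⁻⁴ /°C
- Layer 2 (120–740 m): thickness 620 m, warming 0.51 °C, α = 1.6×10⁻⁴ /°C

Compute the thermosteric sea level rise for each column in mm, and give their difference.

A: 270 mm; B: 76 mm; difference 190 mm

A Layer 1: 0.95 × 3.4×10⁻⁴ × 86 = 0.027778 m
A Layer 2: 1.2 × 2.5×10⁻⁴ × 750 = 0.22500 m
A Layer 3: 0.14 × 550 × 2×10⁻⁴ = 0.01540 m
A total: 0.268178 m
B 0–120 m: 120 × 1.5×10⁻⁴ × 1.4 = 0.02520 m
B 0.51 × 1.6×10⁻⁴ × 620 = 0.050592 m
B total: 0.075792 m
Difference: 0.268178 − 0.075792 = 0.192386 m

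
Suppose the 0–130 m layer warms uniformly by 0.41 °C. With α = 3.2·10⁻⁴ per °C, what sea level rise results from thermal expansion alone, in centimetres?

Δh = αΔT·H = 3.2×10⁻⁴ × 0.41 × 130 = 0.017056 m

1.7 cm of thermosteric rise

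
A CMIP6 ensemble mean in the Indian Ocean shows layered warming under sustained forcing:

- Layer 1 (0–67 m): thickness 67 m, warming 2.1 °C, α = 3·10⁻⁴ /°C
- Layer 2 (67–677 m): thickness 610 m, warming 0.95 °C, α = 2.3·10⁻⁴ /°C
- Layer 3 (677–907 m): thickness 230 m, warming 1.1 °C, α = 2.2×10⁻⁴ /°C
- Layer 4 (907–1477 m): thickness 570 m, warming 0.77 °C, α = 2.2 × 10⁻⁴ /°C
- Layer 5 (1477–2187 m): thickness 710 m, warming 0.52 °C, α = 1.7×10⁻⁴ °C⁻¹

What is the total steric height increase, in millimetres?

2.1 × 67 × 3×10⁻⁴ = 0.04221 m
2.3×10⁻⁴ × 0.95 × 610 = 0.133285 m
230 × 1.1 × 2.2×10⁻⁴ = 0.05566 m
0.77 × 570 × 2.2×10⁻⁴ = 0.096558 m
Layer 5: 710 × 0.52 × 1.7×10⁻⁴ = 0.062764 m
Δh = 0.04221 + 0.133285 + 0.05566 + 0.096558 + 0.062764 = 0.390477 m ≈ 390 mm

390 mm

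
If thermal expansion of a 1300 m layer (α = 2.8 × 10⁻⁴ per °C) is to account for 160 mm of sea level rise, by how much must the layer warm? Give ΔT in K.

ΔT = Δh/(αH) = 0.16 / (2.8×10⁻⁴ × 1300) ≈ 0.4396 K

about 0.440 K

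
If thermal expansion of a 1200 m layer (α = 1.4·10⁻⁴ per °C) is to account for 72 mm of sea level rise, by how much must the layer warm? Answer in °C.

ΔT = Δh/(αH) = 0.072 / (1.4×10⁻⁴ × 1200) ≈ 0.4286 °C

0.429 °C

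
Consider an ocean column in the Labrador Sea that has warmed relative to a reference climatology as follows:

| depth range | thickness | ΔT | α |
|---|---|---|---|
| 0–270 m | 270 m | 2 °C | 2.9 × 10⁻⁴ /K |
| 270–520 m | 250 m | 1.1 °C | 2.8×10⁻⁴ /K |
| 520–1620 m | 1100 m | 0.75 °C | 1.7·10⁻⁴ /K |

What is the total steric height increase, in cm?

2.9×10⁻⁴ × 270 × 2 = 0.15660 m
250 × 2.8×10⁻⁴ × 1.1 = 0.07700 m
Layer 3: 1.7×10⁻⁴ × 0.75 × 1100 = 0.14025 m
Δh = 0.15660 + 0.07700 + 0.14025 = 0.37385 m

Δh = 37.4 cm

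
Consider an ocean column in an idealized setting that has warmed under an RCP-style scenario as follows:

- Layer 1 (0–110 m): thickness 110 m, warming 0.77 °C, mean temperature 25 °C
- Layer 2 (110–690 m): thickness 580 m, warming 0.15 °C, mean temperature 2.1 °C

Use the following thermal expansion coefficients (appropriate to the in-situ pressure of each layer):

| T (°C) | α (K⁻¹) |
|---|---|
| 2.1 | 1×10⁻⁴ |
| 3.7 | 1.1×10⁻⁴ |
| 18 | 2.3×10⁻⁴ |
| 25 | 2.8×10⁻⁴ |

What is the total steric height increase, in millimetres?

Layer 1 at 25 °C → α = 2.8×10⁻⁴ K⁻¹
Layer 2 at 2.1 °C → α = 1×10⁻⁴ K⁻¹
0–110 m: 2.8×10⁻⁴ × 0.77 × 110 = 0.023716 m
Layer 2: 0.15 × 1×10⁻⁴ × 580 = 0.00870 m
Δh = 0.023716 + 0.00870 = 0.032416 m

Δh = 32 mm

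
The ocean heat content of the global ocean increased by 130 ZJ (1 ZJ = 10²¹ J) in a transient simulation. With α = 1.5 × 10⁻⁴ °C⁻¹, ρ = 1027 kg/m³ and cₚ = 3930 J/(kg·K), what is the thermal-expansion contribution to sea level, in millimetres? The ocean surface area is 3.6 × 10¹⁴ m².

13.4 mm

Per unit area: Q = 130×10²¹ / (3.6×10¹⁴) ≈ 3.611×10⁸ J/m²
Δh = αQ/(ρcₚ) = 1.5×10⁻⁴ × 3.611×10⁸ / (1027 × 3930) ≈ 0.01342 m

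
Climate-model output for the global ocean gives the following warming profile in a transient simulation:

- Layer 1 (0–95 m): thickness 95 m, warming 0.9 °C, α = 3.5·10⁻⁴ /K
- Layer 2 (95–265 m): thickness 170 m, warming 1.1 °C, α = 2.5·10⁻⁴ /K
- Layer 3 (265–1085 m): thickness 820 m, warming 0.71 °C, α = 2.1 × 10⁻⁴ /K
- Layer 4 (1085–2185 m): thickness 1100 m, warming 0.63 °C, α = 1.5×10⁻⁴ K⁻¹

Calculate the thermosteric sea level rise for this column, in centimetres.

30 cm of thermosteric rise

95 × 3.5×10⁻⁴ × 0.9 = 0.029925 m
95–265 m: 1.1 × 170 × 2.5×10⁻⁴ = 0.04675 m
265–1085 m: 2.1×10⁻⁴ × 820 × 0.71 = 0.122262 m
Layer 4: 1100 × 0.63 × 1.5×10⁻⁴ = 0.10395 m
Δh = 0.029925 + 0.04675 + 0.122262 + 0.10395 = 0.302887 m ≈ 30 cm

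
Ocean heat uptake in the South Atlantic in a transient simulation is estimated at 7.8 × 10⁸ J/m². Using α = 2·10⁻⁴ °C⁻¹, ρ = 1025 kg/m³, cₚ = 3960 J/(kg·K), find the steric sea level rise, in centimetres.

3.8 cm of thermosteric rise

Δh = αQ/(ρcₚ) = 2×10⁻⁴ × 7.8×10⁸ / (1025 × 3960) ≈ 0.038433 m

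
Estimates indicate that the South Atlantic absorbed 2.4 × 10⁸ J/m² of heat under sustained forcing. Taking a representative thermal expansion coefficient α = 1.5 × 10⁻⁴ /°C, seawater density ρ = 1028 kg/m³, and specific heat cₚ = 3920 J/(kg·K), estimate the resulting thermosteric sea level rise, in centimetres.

Δh = αQ/(ρcₚ) = 1.5×10⁻⁴ × 2.4×10⁸ / (1028 × 3920) ≈ 0.0089335 m

Δh ≈ 0.893 cm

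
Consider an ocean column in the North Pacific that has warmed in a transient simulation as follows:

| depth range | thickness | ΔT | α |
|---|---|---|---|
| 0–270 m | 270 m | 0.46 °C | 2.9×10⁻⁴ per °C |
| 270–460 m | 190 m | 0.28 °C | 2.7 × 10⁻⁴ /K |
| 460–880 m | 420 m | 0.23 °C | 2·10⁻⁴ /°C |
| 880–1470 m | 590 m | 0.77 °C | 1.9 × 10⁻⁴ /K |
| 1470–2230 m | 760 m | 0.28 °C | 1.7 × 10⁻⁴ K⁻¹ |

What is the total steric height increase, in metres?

270 × 0.46 × 2.9×10⁻⁴ = 0.036018 m
270–460 m: 0.28 × 2.7×10⁻⁴ × 190 = 0.014364 m
Layer 3: 420 × 2×10⁻⁴ × 0.23 = 0.01932 m
Layer 4: 1.9×10⁻⁴ × 0.77 × 590 = 0.086317 m
Layer 5: 1.7×10⁻⁴ × 0.28 × 760 = 0.036176 m
Δh = 0.036018 + 0.014364 + 0.01932 + 0.086317 + 0.036176 = 0.192195 m

Δh = 0.192 m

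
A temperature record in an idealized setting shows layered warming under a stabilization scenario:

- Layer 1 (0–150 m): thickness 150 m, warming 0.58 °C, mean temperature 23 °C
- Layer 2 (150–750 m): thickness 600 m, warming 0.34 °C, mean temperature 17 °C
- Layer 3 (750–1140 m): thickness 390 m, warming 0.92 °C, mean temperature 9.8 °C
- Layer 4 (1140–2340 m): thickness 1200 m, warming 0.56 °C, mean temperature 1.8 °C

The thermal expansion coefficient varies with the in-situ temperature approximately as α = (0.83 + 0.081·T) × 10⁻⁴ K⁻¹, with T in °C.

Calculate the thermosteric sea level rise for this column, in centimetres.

Layer 1: α = (0.83 + 0.081×23)×10⁻⁴ = 2.693×10⁻⁴ K⁻¹
Layer 2: α = (0.83 + 0.081×17)×10⁻⁴ = 2.207×10⁻⁴ K⁻¹
Layer 3: α = (0.83 + 0.081×9.8)×10⁻⁴ = 1.6238×10⁻⁴ K⁻¹
Layer 4: α = (0.83 + 0.081×1.8)×10⁻⁴ = 0.9758×10⁻⁴ K⁻¹
0–150 m: 150 × 2.693×10⁻⁴ × 0.58 = 0.0234291 m
0.34 × 2.207×10⁻⁴ × 600 = 0.0450228 m
0.92 × 1.6238×10⁻⁴ × 390 = 0.058261944 m
1140–2340 m: 1200 × 0.56 × 0.9758×10⁻⁴ = 0.06557376 m
Δh = 0.0234291 + 0.0450228 + 0.058261944 + 0.06557376 = 0.192287604 m ≈ 19.2 cm

Δh = 19.2 cm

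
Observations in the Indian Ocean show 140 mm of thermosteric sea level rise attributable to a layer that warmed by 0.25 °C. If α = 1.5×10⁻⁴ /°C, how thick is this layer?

3730 m

H = Δh/(αΔT) = 0.14 / (1.5×10⁻⁴ × 0.25) ≈ 3733 m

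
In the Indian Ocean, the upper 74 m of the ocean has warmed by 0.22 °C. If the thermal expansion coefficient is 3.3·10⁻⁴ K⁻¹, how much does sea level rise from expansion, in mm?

Δh = 5.4 mm

Δh = αΔT·H = 3.3×10⁻⁴ × 0.22 × 74 = 0.0053724 m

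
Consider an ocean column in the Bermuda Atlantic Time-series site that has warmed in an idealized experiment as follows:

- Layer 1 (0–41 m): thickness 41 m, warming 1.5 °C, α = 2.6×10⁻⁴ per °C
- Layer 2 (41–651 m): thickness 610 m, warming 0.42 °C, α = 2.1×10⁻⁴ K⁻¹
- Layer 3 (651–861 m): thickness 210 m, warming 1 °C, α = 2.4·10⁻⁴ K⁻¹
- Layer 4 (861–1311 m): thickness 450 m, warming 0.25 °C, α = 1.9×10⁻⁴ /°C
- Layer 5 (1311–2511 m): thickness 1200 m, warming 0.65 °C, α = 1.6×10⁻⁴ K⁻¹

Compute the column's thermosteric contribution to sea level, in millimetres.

Layer 1: 41 × 2.6×10⁻⁴ × 1.5 = 0.01599 m
41–651 m: 610 × 0.42 × 2.1×10⁻⁴ = 0.053802 m
651–861 m: 1 × 210 × 2.4×10⁻⁴ = 0.05040 m
861–1311 m: 1.9×10⁻⁴ × 450 × 0.25 = 0.021375 m
1311–2511 m: 1.6×10⁻⁴ × 0.65 × 1200 = 0.12480 m
Δh = 0.01599 + 0.053802 + 0.05040 + 0.021375 + 0.12480 = 0.266367 m ≈ 266 mm

266 mm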